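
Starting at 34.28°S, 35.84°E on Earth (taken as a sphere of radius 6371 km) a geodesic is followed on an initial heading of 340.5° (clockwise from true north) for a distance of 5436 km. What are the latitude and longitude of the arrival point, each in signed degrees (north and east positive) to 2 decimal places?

12.50°, 20.91°

Angular distance δ = d/R = 5436/6371 = 0.85324 rad; initial bearing θ = 5.9428 rad.
sin φ₂ = sin φ₁ cos δ + cos φ₁ sin δ cos θ = (-0.5632)(0.6575) + (0.8263)(0.7534)(0.9426) = 0.2165, so φ₂ = 12.50°.
Δλ = atan2(sin θ sin δ cos φ₁, cos δ − sin φ₁ sin φ₂) = atan2(-0.2078, 0.7795) = -14.928°.
λ₂ = 35.840° − 14.928° = 20.91°.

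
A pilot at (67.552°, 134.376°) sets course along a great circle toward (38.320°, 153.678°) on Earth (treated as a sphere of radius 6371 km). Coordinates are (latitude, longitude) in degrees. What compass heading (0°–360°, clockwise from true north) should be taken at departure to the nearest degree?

150°

With φ₁ = 1.1790, φ₂ = 0.6688, Δλ = 0.3369 rad, the forward-azimuth formula gives
θ = atan2( sin Δλ cos φ₂ , cos φ₁ sin φ₂ − sin φ₁ cos φ₂ cos Δλ ) = atan2(0.2593, -0.4476) = 149.91°.
So the initial bearing is 150°.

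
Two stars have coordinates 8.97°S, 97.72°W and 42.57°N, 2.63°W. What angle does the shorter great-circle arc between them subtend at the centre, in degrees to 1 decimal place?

99.8°

Let φ₁ = -0.1566 rad, φ₂ = 0.7430 rad, and Δλ = 1.6596 rad.
Haversine: a = sin²(Δφ/2) + cos φ₁ cos φ₂ sin²(Δλ/2) = 0.1890 + (0.9878)(0.7365)(0.5444) = 0.58501.
Central angle c = 2·arcsin(√a) = 1.74164 rad.
So the angular separation is 99.8°.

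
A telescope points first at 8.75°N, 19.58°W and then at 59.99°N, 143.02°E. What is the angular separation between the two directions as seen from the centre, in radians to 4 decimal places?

Let φ₁ = 0.1527 rad, φ₂ = 1.0470 rad, and Δλ = 2.8379 rad.
cos c = sin φ₁ sin φ₂ + cos φ₁ cos φ₂ cos Δλ = (0.1521)(0.8659) + (0.9884)(0.5002)(-0.9542) = -0.33998,
so c = arccos(-0.33998) = 1.91769 rad.
So the angular separation is 1.9177 rad.

1.9177 rad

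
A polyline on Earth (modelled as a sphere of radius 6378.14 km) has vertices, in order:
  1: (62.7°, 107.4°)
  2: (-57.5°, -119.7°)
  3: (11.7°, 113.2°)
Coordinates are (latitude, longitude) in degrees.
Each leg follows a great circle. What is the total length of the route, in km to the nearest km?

Leg 1→2: central angle 2.7318 rad, distance 17423.8 km.
Leg 2→3: central angle 2.0810 rad, distance 13273.2 km.
Total: 17423.8 + 13273.2 ≈ 30697 km.

30697 km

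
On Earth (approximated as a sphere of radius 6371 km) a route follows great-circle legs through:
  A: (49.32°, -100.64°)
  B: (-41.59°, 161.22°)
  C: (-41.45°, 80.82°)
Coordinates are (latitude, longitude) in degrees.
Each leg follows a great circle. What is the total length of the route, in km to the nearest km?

Leg A→B: central angle 2.1803 rad, distance 13890.4 km.
Leg B→C: central angle 1.0088 rad, distance 6426.9 km.
Total: 13890.4 + 6426.9 ≈ 20317 km.

20317 km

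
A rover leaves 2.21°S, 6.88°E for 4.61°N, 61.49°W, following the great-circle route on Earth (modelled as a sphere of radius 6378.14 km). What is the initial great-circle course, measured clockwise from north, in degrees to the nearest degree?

Δλ = -68.370° = -1.1933 rad.
y = sin Δλ · cos φ₂ = (-0.9296)(0.9968) = -0.9266
x = cos φ₁ sin φ₂ − sin φ₁ cos φ₂ cos Δλ = (0.9993)(0.0804) − (-0.0386)(0.9968)(0.3686) = 0.0945
θ = atan2(y, x) = -84.18°; adding 360° gives 276°.

276°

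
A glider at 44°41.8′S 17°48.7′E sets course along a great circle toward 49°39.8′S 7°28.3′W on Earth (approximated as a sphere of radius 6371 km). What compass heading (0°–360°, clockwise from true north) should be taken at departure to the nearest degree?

245°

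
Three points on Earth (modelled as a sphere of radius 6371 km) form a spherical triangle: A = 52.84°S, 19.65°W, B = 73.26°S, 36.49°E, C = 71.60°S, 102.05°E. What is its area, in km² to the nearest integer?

Side lengths (central angles): a = 0.3293, b = 0.8553, c = 0.5353 rad; semiperimeter s = 0.8599.
By l'Huilier's theorem, tan(E/4) = √[tan(s/2) tan((s−a)/2) tan((s−b)/2) tan((s−c)/2)], giving spherical excess E = 0.0276 rad.
Area = E·R² = 0.0276 × (6371)² ≈ 1118446 km².

1118446 km²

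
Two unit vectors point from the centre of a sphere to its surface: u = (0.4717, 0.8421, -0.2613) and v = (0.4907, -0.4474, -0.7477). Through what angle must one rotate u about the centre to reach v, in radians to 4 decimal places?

1.5207 rad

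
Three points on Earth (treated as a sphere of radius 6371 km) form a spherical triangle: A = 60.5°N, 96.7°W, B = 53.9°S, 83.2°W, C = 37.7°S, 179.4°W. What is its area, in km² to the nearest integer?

Side lengths (central angles): a = 1.1110, b = 2.0746, c = 2.0055 rad; semiperimeter s = 2.5955.
By l'Huilier's theorem, tan(E/4) = √[tan(s/2) tan((s−a)/2) tan((s−b)/2) tan((s−c)/2)], giving spherical excess E = 1.9026 rad.
Area = E·R² = 1.9026 × (6371)² ≈ 77225051 km².

77225051 km²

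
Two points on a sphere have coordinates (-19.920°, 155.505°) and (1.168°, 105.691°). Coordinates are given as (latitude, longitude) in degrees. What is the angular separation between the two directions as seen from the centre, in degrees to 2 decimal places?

Let φ₁ = -0.3477 rad, φ₂ = 0.0204 rad, and Δλ = -0.8694 rad.
cos c = sin φ₁ sin φ₂ + cos φ₁ cos φ₂ cos Δλ = (-0.3407)(0.0204) + (0.9402)(0.9998)(0.6453) = 0.59959,
so c = arccos(0.59959) = 0.92780 rad.
So the angular separation is 53.16°.

53.16°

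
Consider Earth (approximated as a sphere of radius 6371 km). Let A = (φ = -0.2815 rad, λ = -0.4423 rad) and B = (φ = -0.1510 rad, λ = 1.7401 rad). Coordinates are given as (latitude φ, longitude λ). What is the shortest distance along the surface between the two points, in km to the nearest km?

13369 km

With latitudes φ₁ = -16.129°, φ₂ = -8.652° and longitude difference Δλ = 125.042°:
cos c = sin φ₁ sin φ₂ + cos φ₁ cos φ₂ cos Δλ = (-0.2778)(-0.1504) + (0.9606)(0.9886)(-0.5742) = -0.50352,
so c = arccos(-0.50352) = 2.09846 rad.
Distance = R·c = 6371 × 2.0985 ≈ 13369 km.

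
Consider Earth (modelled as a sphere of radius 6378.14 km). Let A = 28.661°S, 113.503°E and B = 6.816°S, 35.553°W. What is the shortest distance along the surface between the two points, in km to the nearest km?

14879 km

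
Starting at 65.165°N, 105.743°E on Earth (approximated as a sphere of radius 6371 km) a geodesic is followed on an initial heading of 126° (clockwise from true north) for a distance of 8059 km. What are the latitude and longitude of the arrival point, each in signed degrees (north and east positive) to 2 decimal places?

2.17°, 156.28°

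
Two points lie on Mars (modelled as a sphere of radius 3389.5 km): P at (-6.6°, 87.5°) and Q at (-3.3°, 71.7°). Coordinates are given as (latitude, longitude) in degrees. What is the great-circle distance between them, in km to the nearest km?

951 km

In radians: φ₁ = -0.1152, φ₂ = -0.0576, Δλ = -15.800° = -0.2758 rad.
Haversine: a = sin²(Δφ/2) + cos φ₁ cos φ₂ sin²(Δλ/2) = 0.0008 + (0.9934)(0.9983)(0.0189) = 0.01956.
Central angle c = 2·arcsin(√a) = 0.28066 rad.
Distance = R·c = 3389.5 × 0.2807 ≈ 951 km.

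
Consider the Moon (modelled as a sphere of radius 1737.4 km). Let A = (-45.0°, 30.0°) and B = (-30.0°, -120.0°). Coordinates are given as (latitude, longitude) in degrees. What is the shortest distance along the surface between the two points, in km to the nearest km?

Let φ₁ = -0.7854 rad, φ₂ = -0.5236 rad, and Δλ = -2.6180 rad.
cos c = sin φ₁ sin φ₂ + cos φ₁ cos φ₂ cos Δλ = (-0.7071)(-0.5000) + (0.7071)(0.8660)(-0.8660) = -0.17678,
so c = arccos(-0.17678) = 1.74851 rad.
Distance = R·c = 1737.4 × 1.7485 ≈ 3038 km.

3038 km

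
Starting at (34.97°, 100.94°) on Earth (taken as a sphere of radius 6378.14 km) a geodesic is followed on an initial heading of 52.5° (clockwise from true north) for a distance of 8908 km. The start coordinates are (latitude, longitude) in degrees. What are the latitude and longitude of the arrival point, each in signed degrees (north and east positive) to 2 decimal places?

Angular distance δ = d/R = 8908/6378.14 = 1.39665 rad; initial bearing θ = 0.9163 rad.
sin φ₂ = sin φ₁ cos δ + cos φ₁ sin δ cos θ = (0.5731)(0.1733) + (0.8195)(0.9849)(0.6088) = 0.5906, so φ₂ = 36.20°.
Δλ = atan2(sin θ sin δ cos φ₁, cos δ − sin φ₁ sin φ₂) = atan2(0.6403, -0.1652) = 104.471°.
λ₂ = 100.940° + 104.471° = 205.41° → -154.59° after wrapping to (−180°, 180°].

36.20°, -154.59°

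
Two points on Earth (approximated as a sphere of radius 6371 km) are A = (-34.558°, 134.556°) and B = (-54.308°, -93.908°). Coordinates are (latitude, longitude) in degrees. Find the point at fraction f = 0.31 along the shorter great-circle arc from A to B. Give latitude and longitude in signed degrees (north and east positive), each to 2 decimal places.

-56.01°, 154.32°

Central angle δ = 1.4282 rad. Interpolating on the sphere with fraction f = 0.31:
P = [sin((1−f)δ)·A + sin(fδ)·B] / sin δ = 0.8421·A + 0.4328·B in Cartesian coordinates,
giving P = (-0.5038, 0.2422, -0.8292), i.e. latitude -56.01°, longitude 154.32°.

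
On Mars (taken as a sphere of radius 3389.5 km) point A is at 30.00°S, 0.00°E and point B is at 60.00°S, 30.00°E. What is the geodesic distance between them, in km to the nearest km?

2135 km

Let φ₁ = -0.5236 rad, φ₂ = -1.0472 rad, and Δλ = 0.5236 rad.
cos c = sin φ₁ sin φ₂ + cos φ₁ cos φ₂ cos Δλ = (-0.5000)(-0.8660) + (0.8660)(0.5000)(0.8660) = 0.80801,
so c = arccos(0.80801) = 0.63003 rad.
Distance = R·c = 3389.5 × 0.6300 ≈ 2135 km.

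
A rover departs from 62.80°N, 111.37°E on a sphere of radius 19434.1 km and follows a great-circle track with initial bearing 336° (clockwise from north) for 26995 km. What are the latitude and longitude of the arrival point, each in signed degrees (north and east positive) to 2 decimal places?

Angular distance δ = d/R = 26995/19434.1 = 1.38905 rad; initial bearing θ = 5.8643 rad.
sin φ₂ = sin φ₁ cos δ + cos φ₁ sin δ cos θ = (0.8894)(0.1807) + (0.4571)(0.9835)(0.9135) = 0.5715, so φ₂ = 34.85°.
Δλ = atan2(sin θ sin δ cos φ₁, cos δ − sin φ₁ sin φ₂) = atan2(-0.1829, -0.3275) = -150.825°.
λ₂ = 111.370° − 150.825° = -39.46°.

34.85°, -39.46°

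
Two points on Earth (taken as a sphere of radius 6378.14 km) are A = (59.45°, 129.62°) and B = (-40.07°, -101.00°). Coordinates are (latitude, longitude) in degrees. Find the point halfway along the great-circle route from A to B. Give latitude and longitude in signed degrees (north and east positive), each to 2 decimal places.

20.17°, -142.58°

Central angle δ = 2.5000 rad. Interpolating on the sphere with fraction f = 0.5:
P = [sin((1−f)δ)·A + sin(fδ)·B] / sin δ = 1.5857·A + 1.5857·B in Cartesian coordinates,
giving P = (-0.7455, -0.5703, 0.3448), i.e. latitude 20.17°, longitude -142.58°.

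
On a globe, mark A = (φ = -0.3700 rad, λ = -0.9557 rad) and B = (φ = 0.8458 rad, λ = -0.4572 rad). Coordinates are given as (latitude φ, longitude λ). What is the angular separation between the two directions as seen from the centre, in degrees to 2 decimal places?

74.20°

In radians: φ₁ = -0.3700, φ₂ = 0.8458, Δλ = 28.562° = 0.4985 rad.
cos c = sin φ₁ sin φ₂ + cos φ₁ cos φ₂ cos Δλ = (-0.3616)(0.7485) + (0.9323)(0.6631)(0.8783) = 0.27235,
so c = arccos(0.27235) = 1.29497 rad.
So the angular separation is 74.20°.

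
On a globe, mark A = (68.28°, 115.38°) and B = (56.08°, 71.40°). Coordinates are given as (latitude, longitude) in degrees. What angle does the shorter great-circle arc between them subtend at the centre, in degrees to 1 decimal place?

With latitudes φ₁ = 68.280°, φ₂ = 56.080° and longitude difference Δλ = -43.980°:
Haversine: a = sin²(Δφ/2) + cos φ₁ cos φ₂ sin²(Δλ/2) = 0.0113 + (0.3701)(0.5580)(0.1402) = 0.04025.
Central angle c = 2·arcsin(√a) = 0.40397 rad.
So the angular separation is 23.1°.

23.1°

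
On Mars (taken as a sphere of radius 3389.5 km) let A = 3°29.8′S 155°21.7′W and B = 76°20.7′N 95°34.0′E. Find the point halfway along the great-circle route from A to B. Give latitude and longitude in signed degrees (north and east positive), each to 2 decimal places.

Central angle δ = 1.7075 rad. Interpolating on the sphere with fraction f = 0.5:
P = [sin((1−f)δ)·A + sin(fδ)·B] / sin δ = 0.7608·A + 0.7608·B in Cartesian coordinates,
giving P = (-0.7077, -0.1378, 0.6929), i.e. latitude 43.86°, longitude -168.98°.

43.86°, -168.98°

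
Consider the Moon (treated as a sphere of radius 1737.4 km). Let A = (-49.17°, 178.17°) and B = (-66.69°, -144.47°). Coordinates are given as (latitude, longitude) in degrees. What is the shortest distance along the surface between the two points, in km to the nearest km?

781 km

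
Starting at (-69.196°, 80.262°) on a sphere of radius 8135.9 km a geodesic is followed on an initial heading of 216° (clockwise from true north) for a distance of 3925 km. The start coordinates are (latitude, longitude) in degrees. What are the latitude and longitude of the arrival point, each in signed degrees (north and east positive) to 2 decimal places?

-74.03°, -17.30°

Angular distance δ = d/R = 3925/8135.9 = 0.48243 rad; initial bearing θ = 3.7699 rad.
sin φ₂ = sin φ₁ cos δ + cos φ₁ sin δ cos θ = (-0.9348)(0.8859) + (0.3552)(0.4639)(-0.8090) = -0.9614, so φ₂ = -74.03°.
Δλ = atan2(sin θ sin δ cos φ₁, cos δ − sin φ₁ sin φ₂) = atan2(-0.0969, -0.0129) = -97.566°.
λ₂ = 80.262° − 97.566° = -17.30°.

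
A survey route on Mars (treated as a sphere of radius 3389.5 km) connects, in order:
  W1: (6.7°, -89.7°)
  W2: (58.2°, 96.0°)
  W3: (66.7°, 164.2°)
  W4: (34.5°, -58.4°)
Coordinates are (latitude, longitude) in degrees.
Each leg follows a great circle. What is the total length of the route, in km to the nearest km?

12989 km

Leg W1→W2: central angle 2.0060 rad, distance 6799.4 km.
Leg W2→W3: central angle 0.5395 rad, distance 1828.5 km.
Leg W3→W4: central angle 1.2867 rad, distance 4361.4 km.
Total: 6799.4 + 1828.5 + 4361.4 ≈ 12989 km.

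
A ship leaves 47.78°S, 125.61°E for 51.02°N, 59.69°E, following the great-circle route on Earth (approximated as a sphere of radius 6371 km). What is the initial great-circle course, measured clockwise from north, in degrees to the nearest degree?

With φ₁ = -0.8339, φ₂ = 0.8905, Δλ = -1.1505 rad, the forward-azimuth formula gives
θ = atan2( sin Δλ cos φ₂ , cos φ₁ sin φ₂ − sin φ₁ cos φ₂ cos Δλ ) = atan2(-0.5743, 0.7124) = -38.87°.
Adding 360° brings this into [0°, 360°): 321°.

321°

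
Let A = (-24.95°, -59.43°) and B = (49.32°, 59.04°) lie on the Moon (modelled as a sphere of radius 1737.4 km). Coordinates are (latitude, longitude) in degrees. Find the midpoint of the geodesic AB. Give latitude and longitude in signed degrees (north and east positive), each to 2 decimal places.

The central angle between A and B is δ = 2.2163 rad.
With f = 0.5, the slerp weights are sin((1−f)δ)/sin δ = 1.1203 and sin(fδ)/sin δ = 1.1203.
Weighted sum of the unit vectors: (1.1203)·(0.4611,-0.7807,-0.4218) + (1.1203)·(0.3353,0.5590,0.7584) = (0.8923, -0.2484, 0.3770).
Converting back: φ = atan2(z, √(x²+y²)) = 22.15°, λ = atan2(y, x) = -15.55°.

22.15°, -15.55°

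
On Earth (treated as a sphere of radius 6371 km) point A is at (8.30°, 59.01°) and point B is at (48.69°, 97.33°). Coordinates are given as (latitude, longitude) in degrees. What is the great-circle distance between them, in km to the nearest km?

With latitudes φ₁ = 8.300°, φ₂ = 48.690° and longitude difference Δλ = 38.320°:
cos c = sin φ₁ sin φ₂ + cos φ₁ cos φ₂ cos Δλ = (0.1444)(0.7511) + (0.9895)(0.6601)(0.7846) = 0.62092,
so c = arccos(0.62092) = 0.90088 rad.
Distance = R·c = 6371 × 0.9009 ≈ 5739 km.

5739 km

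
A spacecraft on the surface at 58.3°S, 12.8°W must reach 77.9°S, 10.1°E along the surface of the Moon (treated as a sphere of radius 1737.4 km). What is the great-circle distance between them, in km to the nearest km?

With latitudes φ₁ = -58.300°, φ₂ = -77.900° and longitude difference Δλ = 22.900°:
cos c = sin φ₁ sin φ₂ + cos φ₁ cos φ₂ cos Δλ = (-0.8508)(-0.9778) + (0.5255)(0.2096)(0.9212) = 0.93338,
so c = arccos(0.93338) = 0.36709 rad.
Distance = R·c = 1737.4 × 0.3671 ≈ 638 km.

638 km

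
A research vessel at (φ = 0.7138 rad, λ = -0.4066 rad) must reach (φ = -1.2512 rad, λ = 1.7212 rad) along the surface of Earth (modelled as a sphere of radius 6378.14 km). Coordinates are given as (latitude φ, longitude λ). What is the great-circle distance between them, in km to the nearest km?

15400 km

Let φ₁ = 0.7138 rad, φ₂ = -1.2512 rad, and Δλ = 2.1278 rad.
cos c = sin φ₁ sin φ₂ + cos φ₁ cos φ₂ cos Δλ = (0.6547)(-0.9494) + (0.7559)(0.3142)(-0.5286) = -0.74710,
so c = arccos(-0.74710) = 2.41449 rad.
Distance = R·c = 6378.14 × 2.4145 ≈ 15400 km.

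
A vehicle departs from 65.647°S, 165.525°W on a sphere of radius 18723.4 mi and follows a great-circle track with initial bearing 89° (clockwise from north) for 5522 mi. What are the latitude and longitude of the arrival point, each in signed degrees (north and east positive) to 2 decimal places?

-60.41°, -129.47°

Angular distance δ = d/R = 5522/18723.4 = 0.29493 rad; initial bearing θ = 1.5533 rad.
sin φ₂ = sin φ₁ cos δ + cos φ₁ sin δ cos θ = (-0.9110)(0.9568) + (0.4124)(0.2907)(0.0175) = -0.8696, so φ₂ = -60.41°.
Δλ = atan2(sin θ sin δ cos φ₁, cos δ − sin φ₁ sin φ₂) = atan2(0.1198, 0.1646) = 36.057°.
λ₂ = -165.525° + 36.057° = -129.47°.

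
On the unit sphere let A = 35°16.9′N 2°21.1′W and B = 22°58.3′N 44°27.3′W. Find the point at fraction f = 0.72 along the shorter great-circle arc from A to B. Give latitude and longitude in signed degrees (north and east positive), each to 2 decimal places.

27.72°, -33.75°

Central angle δ = 0.6712 rad. Interpolating on the sphere with fraction f = 0.72:
P = [sin((1−f)δ)·A + sin(fδ)·B] / sin δ = 0.3004·A + 0.7472·B in Cartesian coordinates,
giving P = (0.7361, -0.4918, 0.4651), i.e. latitude 27.72°, longitude -33.75°.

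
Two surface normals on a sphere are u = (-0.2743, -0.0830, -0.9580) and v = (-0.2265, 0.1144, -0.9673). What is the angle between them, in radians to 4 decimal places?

0.2037 rad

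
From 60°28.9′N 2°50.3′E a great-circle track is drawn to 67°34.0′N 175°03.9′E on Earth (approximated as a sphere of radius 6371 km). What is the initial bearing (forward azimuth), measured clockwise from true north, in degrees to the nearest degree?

4°

Δλ = 172.227° = 3.0059 rad.
y = sin Δλ · cos φ₂ = (0.1353)(0.3816) = 0.0516
x = cos φ₁ sin φ₂ − sin φ₁ cos φ₂ cos Δλ = (0.4927)(0.9243) − (0.8702)(0.3816)(-0.9908) = 0.7844
θ = atan2(y, x) = 3.76°, so the bearing is 4°.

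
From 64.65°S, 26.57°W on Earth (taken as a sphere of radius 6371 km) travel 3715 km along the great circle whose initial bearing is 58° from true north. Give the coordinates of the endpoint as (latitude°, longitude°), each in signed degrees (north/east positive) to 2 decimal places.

-39.01°, 10.37°

Angular distance δ = d/R = 3715/6371 = 0.58311 rad; initial bearing θ = 1.0123 rad.
sin φ₂ = sin φ₁ cos δ + cos φ₁ sin δ cos θ = (-0.9037)(0.8348) + (0.4281)(0.5506)(0.5299) = -0.6294, so φ₂ = -39.01°.
Δλ = atan2(sin θ sin δ cos φ₁, cos δ − sin φ₁ sin φ₂) = atan2(0.1999, 0.2659) = 36.937°.
λ₂ = -26.570° + 36.937° = 10.37°.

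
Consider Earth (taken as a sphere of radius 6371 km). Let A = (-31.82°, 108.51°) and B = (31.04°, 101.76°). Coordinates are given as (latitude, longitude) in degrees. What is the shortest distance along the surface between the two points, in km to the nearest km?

7026 km

With latitudes φ₁ = -31.820°, φ₂ = 31.040° and longitude difference Δλ = -6.750°:
Haversine: a = sin²(Δφ/2) + cos φ₁ cos φ₂ sin²(Δλ/2) = 0.2719 + (0.8497)(0.8568)(0.0035) = 0.27444.
Central angle c = 2·arcsin(√a) = 1.10278 rad.
Distance = R·c = 6371 × 1.1028 ≈ 7026 km.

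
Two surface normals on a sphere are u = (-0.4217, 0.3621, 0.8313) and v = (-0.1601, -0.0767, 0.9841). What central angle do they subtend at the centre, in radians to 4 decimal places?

0.5398 rad

u·v = 0.8578; |u| = 1.0000, |v| = 1.0000.
cos θ = (u·v)/(|u||v|) = 0.8578, so θ = 0.5398 rad.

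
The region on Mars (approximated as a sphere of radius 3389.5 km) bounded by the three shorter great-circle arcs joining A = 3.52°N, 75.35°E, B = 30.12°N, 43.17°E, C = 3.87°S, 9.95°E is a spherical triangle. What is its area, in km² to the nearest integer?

3635832 km²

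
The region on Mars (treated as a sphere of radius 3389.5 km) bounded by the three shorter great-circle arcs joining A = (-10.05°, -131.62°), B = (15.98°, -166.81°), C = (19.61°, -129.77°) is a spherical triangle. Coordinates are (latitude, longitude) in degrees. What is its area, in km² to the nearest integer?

1926527 km²

Side lengths (central angles): a = 0.6176, b = 0.5186, c = 0.7589 rad; semiperimeter s = 0.9476.
By l'Huilier's theorem, tan(E/4) = √[tan(s/2) tan((s−a)/2) tan((s−b)/2) tan((s−c)/2)], giving spherical excess E = 0.1677 rad.
Area = E·R² = 0.1677 × (3389.5)² ≈ 1926527 km².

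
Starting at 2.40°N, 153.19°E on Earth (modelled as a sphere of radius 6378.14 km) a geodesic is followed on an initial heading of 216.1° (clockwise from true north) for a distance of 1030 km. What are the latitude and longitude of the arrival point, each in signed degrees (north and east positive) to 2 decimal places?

Angular distance δ = d/R = 1030/6378.14 = 0.16149 rad; initial bearing θ = 3.7717 rad.
sin φ₂ = sin φ₁ cos δ + cos φ₁ sin δ cos θ = (0.0419)(0.9870) + (0.9991)(0.1608)(-0.8080) = -0.0885, so φ₂ = -5.08°.
Δλ = atan2(sin θ sin δ cos φ₁, cos δ − sin φ₁ sin φ₂) = atan2(-0.0947, 0.9907) = -5.458°.
λ₂ = 153.190° − 5.458° = 147.73°.

-5.08°, 147.73°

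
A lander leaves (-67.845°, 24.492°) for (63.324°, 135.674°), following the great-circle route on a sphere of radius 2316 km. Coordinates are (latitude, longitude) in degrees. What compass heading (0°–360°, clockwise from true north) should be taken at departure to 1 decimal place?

66.0°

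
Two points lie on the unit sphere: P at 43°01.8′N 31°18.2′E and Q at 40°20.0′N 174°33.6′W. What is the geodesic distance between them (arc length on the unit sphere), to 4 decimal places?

1.6306

Let φ₁ = 0.7510 rad, φ₂ = 0.7039 rad, and Δλ = 2.6902 rad.
cos c = sin φ₁ sin φ₂ + cos φ₁ cos φ₂ cos Δλ = (0.6824)(0.6472) + (0.7310)(0.7623)(-0.8998) = -0.05976,
so c = arccos(-0.05976) = 1.63059 rad.
On the unit sphere the arc length equals the central angle: 1.6306.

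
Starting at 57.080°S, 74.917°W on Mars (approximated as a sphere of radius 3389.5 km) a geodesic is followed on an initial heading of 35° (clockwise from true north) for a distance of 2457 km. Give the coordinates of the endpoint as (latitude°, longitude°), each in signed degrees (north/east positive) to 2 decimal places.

-19.46°, -51.13°

Angular distance δ = d/R = 2457/3389.5 = 0.72489 rad; initial bearing θ = 0.6109 rad.
sin φ₂ = sin φ₁ cos δ + cos φ₁ sin δ cos θ = (-0.8394)(0.7486) + (0.5435)(0.6630)(0.8192) = -0.3332, so φ₂ = -19.46°.
Δλ = atan2(sin θ sin δ cos φ₁, cos δ − sin φ₁ sin φ₂) = atan2(0.2067, 0.4689) = 23.788°.
λ₂ = -74.917° + 23.788° = -51.13°.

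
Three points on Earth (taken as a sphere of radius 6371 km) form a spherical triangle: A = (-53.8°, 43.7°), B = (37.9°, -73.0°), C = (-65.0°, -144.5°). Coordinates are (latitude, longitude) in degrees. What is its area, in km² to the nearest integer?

Side lengths (central angles): a = 2.0386, b = 1.0652, c = 2.3534 rad; semiperimeter s = 2.7286.
By l'Huilier's theorem, tan(E/4) = √[tan(s/2) tan((s−a)/2) tan((s−b)/2) tan((s−c)/2)], giving spherical excess E = 2.1551 rad.
Area = E·R² = 2.1551 × (6371)² ≈ 87473462 km².

87473462 km²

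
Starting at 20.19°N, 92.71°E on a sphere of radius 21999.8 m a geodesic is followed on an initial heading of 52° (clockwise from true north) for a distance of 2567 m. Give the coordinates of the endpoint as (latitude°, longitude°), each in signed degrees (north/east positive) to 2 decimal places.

24.21°, 98.48°

Angular distance δ = d/R = 2567/21999.8 = 0.11668 rad; initial bearing θ = 0.9076 rad.
sin φ₂ = sin φ₁ cos δ + cos φ₁ sin δ cos θ = (0.3451)(0.9932) + (0.9386)(0.1164)(0.6157) = 0.4101, so φ₂ = 24.21°.
Δλ = atan2(sin θ sin δ cos φ₁, cos δ − sin φ₁ sin φ₂) = atan2(0.0861, 0.8517) = 5.773°.
λ₂ = 92.710° + 5.773° = 98.48°.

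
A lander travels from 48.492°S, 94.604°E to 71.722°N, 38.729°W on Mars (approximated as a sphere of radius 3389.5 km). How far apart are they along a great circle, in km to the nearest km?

Let φ₁ = -0.8463 rad, φ₂ = 1.2518 rad, and Δλ = -2.3271 rad.
cos c = sin φ₁ sin φ₂ + cos φ₁ cos φ₂ cos Δλ = (-0.7489)(0.9495) + (0.6627)(0.3136)(-0.6862) = -0.85371,
so c = arccos(-0.85371) = 2.59387 rad.
Distance = R·c = 3389.5 × 2.5939 ≈ 8792 km.

8792 km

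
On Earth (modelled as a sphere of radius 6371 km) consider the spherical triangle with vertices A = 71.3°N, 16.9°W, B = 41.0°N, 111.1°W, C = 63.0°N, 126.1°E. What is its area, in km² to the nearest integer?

Side lengths (central angles): a = 1.1604, b = 0.7558, c = 0.9227 rad; semiperimeter s = 1.4194.
By l'Huilier's theorem, tan(E/4) = √[tan(s/2) tan((s−a)/2) tan((s−b)/2) tan((s−c)/2)], giving spherical excess E = 0.3942 rad.
Area = E·R² = 0.3942 × (6371)² ≈ 16001897 km².

16001897 km²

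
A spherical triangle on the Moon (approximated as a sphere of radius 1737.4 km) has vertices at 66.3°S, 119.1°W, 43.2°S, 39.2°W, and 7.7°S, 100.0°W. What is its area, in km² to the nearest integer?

Side lengths (central angles): a = 1.1106, b = 1.0483, c = 0.8255 rad; semiperimeter s = 1.4922.
By l'Huilier's theorem, tan(E/4) = √[tan(s/2) tan((s−a)/2) tan((s−b)/2) tan((s−c)/2)], giving spherical excess E = 0.4703 rad.
Area = E·R² = 0.4703 × (1737.4)² ≈ 1419491 km².

1419491 km²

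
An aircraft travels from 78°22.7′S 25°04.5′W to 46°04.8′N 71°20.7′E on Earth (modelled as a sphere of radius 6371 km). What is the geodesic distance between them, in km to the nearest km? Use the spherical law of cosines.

15139 km

Let φ₁ = -1.3680 rad, φ₂ = 0.8042 rad, and Δλ = 1.6828 rad.
cos c = sin φ₁ sin φ₂ + cos φ₁ cos φ₂ cos Δλ = (-0.9795)(0.7203) + (0.2014)(0.6937)(-0.1118) = -0.72117,
so c = arccos(-0.72117) = 2.37628 rad.
Distance = R·c = 6371 × 2.3763 ≈ 15139 km.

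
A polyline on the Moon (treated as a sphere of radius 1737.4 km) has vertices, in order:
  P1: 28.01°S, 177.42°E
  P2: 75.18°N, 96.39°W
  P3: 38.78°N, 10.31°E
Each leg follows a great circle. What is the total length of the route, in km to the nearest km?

Leg P1→P2: central angle 2.0253 rad, distance 3518.7 km.
Leg P2→P3: central angle 0.9906 rad, distance 1721.0 km.
Total: 3518.7 + 1721.0 ≈ 5240 km.

5240 km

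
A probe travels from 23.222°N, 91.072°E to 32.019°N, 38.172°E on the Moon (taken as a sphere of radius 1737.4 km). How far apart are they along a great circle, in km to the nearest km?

With latitudes φ₁ = 23.222°, φ₂ = 32.019° and longitude difference Δλ = -52.900°:
cos c = sin φ₁ sin φ₂ + cos φ₁ cos φ₂ cos Δλ = (0.3943)(0.5302) + (0.9190)(0.8479)(0.6032) = 0.67906,
so c = arccos(0.67906) = 0.82431 rad.
Distance = R·c = 1737.4 × 0.8243 ≈ 1432 km.

1432 km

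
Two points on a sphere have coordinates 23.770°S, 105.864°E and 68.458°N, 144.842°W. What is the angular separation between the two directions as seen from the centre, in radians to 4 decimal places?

With latitudes φ₁ = -23.770°, φ₂ = 68.458° and longitude difference Δλ = 109.294°:
Haversine: a = sin²(Δφ/2) + cos φ₁ cos φ₂ sin²(Δλ/2) = 0.5194 + (0.9152)(0.3672)(0.6652) = 0.74297.
Central angle c = 2·arcsin(√a) = 2.07824 rad.
So the angular separation is 2.0782 rad.

2.0782 rad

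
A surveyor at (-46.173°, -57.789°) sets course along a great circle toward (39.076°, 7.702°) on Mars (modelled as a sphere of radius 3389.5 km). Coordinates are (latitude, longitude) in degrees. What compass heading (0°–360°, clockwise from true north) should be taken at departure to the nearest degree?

With φ₁ = -0.8059, φ₂ = 0.6820, Δλ = 1.1430 rad, the forward-azimuth formula gives
θ = atan2( sin Δλ cos φ₂ , cos φ₁ sin φ₂ − sin φ₁ cos φ₂ cos Δλ ) = atan2(0.7064, 0.6688) = 46.56°.
So the initial bearing is 47°.

47°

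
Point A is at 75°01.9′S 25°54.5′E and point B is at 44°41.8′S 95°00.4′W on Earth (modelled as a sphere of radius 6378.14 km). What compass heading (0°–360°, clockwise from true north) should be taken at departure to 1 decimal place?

228.8°

Δλ = -120.915° = -2.1104 rad.
y = sin Δλ · cos φ₂ = (-0.8579)(0.7108) = -0.6099
x = cos φ₁ sin φ₂ − sin φ₁ cos φ₂ cos Δλ = (0.2583)(-0.7034) − (-0.9661)(0.7108)(-0.5138) = -0.5345
θ = atan2(y, x) = -131.23°; adding 360° gives 228.8°.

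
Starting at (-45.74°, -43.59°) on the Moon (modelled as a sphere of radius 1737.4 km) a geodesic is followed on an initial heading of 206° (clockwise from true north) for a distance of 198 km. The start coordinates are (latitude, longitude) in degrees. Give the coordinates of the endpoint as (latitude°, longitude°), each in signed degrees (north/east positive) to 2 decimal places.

-51.52°, -48.19°

Angular distance δ = d/R = 198/1737.4 = 0.11396 rad; initial bearing θ = 3.5954 rad.
sin φ₂ = sin φ₁ cos δ + cos φ₁ sin δ cos θ = (-0.7162)(0.9935) + (0.6979)(0.1137)(-0.8988) = -0.7829, so φ₂ = -51.52°.
Δλ = atan2(sin θ sin δ cos φ₁, cos δ − sin φ₁ sin φ₂) = atan2(-0.0348, 0.4328) = -4.596°.
λ₂ = -43.590° − 4.596° = -48.19°.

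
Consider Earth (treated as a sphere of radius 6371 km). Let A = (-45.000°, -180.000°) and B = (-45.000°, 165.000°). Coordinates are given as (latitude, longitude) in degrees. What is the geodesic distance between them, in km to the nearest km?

1178 km

Let φ₁ = -0.7854 rad, φ₂ = -0.7854 rad, and Δλ = -0.2618 rad.
Haversine: a = sin²(Δφ/2) + cos φ₁ cos φ₂ sin²(Δλ/2) = 0.0000 + (0.7071)(0.7071)(0.0170) = 0.00852.
Central angle c = 2·arcsin(√a) = 0.18485 rad.
Distance = R·c = 6371 × 0.1849 ≈ 1178 km.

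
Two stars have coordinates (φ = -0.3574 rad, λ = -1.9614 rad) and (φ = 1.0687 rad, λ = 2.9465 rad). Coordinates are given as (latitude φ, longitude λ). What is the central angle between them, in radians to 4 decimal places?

1.7917 rad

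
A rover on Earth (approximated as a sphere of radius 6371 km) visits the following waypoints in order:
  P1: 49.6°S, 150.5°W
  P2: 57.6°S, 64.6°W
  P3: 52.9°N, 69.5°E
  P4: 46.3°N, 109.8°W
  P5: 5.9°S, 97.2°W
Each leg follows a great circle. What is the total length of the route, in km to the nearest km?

Leg P1→P2: central angle 0.8395 rad, distance 5348.6 km.
Leg P2→P3: central angle 2.6868 rad, distance 17117.6 km.
Leg P3→P4: central angle 1.4102 rad, distance 8984.3 km.
Leg P4→P5: central angle 0.9318 rad, distance 5936.8 km.
Total: 5348.6 + 17117.6 + 8984.3 + 5936.8 ≈ 37387 km.

37387 km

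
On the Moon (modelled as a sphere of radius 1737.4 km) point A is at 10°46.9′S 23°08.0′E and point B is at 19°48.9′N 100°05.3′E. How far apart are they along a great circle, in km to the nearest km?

In radians: φ₁ = -0.1882, φ₂ = 0.3458, Δλ = 76.955° = 1.3431 rad.
Haversine: a = sin²(Δφ/2) + cos φ₁ cos φ₂ sin²(Δλ/2) = 0.0696 + (0.9823)(0.9408)(0.3871) = 0.42740.
Central angle c = 2·arcsin(√a) = 1.42509 rad.
Distance = R·c = 1737.4 × 1.4251 ≈ 2476 km.

2476 km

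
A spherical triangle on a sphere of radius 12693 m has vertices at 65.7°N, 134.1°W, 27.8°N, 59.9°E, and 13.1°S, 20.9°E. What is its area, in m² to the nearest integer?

Side lengths (central angles): a = 0.9718, b = 2.1771, c = 1.4989 rad; semiperimeter s = 2.3239.
By l'Huilier's theorem, tan(E/4) = √[tan(s/2) tan((s−a)/2) tan((s−b)/2) tan((s−c)/2)], giving spherical excess E = 0.9575 rad.
Area = E·R² = 0.9575 × (12693)² ≈ 154260209 m².

154260209 m²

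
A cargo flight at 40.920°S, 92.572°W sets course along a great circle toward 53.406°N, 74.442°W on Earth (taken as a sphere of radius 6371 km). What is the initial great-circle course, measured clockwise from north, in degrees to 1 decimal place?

With φ₁ = -0.7142, φ₂ = 0.9321, Δλ = 0.3164 rad, the forward-azimuth formula gives
θ = atan2( sin Δλ cos φ₂ , cos φ₁ sin φ₂ − sin φ₁ cos φ₂ cos Δλ ) = atan2(0.1855, 0.9778) = 10.74°.
So the initial bearing is 10.7°.

10.7°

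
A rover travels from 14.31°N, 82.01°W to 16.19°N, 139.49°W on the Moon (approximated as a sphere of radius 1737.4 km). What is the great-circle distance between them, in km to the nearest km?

1677 km

With latitudes φ₁ = 14.310°, φ₂ = 16.190° and longitude difference Δλ = -57.480°:
cos c = sin φ₁ sin φ₂ + cos φ₁ cos φ₂ cos Δλ = (0.2472)(0.2788) + (0.9690)(0.9603)(0.5376) = 0.56917,
so c = arccos(0.56917) = 0.96530 rad.
Distance = R·c = 1737.4 × 0.9653 ≈ 1677 km.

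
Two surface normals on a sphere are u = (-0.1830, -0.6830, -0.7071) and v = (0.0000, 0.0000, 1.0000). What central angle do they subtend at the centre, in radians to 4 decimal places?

2.3562 rad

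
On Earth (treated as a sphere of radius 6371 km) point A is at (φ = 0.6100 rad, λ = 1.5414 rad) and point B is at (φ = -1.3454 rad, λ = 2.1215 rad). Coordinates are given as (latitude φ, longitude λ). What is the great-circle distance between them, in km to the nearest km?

With latitudes φ₁ = 34.950°, φ₂ = -77.086° and longitude difference Δλ = 33.237°:
Haversine: a = sin²(Δφ/2) + cos φ₁ cos φ₂ sin²(Δλ/2) = 0.6876 + (0.8196)(0.2235)(0.0818) = 0.70258.
Central angle c = 2·arcsin(√a) = 1.98795 rad.
Distance = R·c = 6371 × 1.9879 ≈ 12665 km.

12665 km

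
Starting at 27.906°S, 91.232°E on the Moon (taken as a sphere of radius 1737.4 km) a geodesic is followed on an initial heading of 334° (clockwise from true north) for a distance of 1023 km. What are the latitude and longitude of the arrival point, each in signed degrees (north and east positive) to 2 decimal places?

Angular distance δ = d/R = 1023/1737.4 = 0.58881 rad; initial bearing θ = 5.8294 rad.
sin φ₂ = sin φ₁ cos δ + cos φ₁ sin δ cos θ = (-0.4680)(0.8316) + (0.8837)(0.5554)(0.8988) = 0.0519, so φ₂ = 2.98°.
Δλ = atan2(sin θ sin δ cos φ₁, cos δ − sin φ₁ sin φ₂) = atan2(-0.2151, 0.8559) = -14.110°.
λ₂ = 91.232° − 14.110° = 77.12°.

2.98°, 77.12°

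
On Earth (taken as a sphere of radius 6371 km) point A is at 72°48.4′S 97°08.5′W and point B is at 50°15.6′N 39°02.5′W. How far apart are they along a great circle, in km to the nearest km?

14389 km

With latitudes φ₁ = -72.807°, φ₂ = 50.260° and longitude difference Δλ = 58.100°:
cos c = sin φ₁ sin φ₂ + cos φ₁ cos φ₂ cos Δλ = (-0.9553)(0.7690) + (0.2956)(0.6393)(0.5284) = -0.63473,
so c = arccos(-0.63473) = 2.25845 rad.
Distance = R·c = 6371 × 2.2585 ≈ 14389 km.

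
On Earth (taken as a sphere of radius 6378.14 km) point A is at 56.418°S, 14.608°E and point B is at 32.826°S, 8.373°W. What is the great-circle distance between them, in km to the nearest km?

3163 km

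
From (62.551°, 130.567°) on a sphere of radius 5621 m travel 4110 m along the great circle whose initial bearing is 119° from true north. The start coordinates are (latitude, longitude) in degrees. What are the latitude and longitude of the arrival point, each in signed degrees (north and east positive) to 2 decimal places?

30.75°, 173.38°

Angular distance δ = d/R = 4110/5621 = 0.73119 rad; initial bearing θ = 2.0769 rad.
sin φ₂ = sin φ₁ cos δ + cos φ₁ sin δ cos θ = (0.8874)(0.7444) + (0.4610)(0.6678)(-0.4848) = 0.5114, so φ₂ = 30.75°.
Δλ = atan2(sin θ sin δ cos φ₁, cos δ − sin φ₁ sin φ₂) = atan2(0.2692, 0.2906) = 42.813°.
λ₂ = 130.567° + 42.813° = 173.38°.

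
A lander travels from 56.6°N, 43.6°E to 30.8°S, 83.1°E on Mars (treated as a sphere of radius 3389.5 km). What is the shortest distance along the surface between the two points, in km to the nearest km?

With latitudes φ₁ = 56.600°, φ₂ = -30.800° and longitude difference Δλ = 39.500°:
Haversine: a = sin²(Δφ/2) + cos φ₁ cos φ₂ sin²(Δλ/2) = 0.4773 + (0.5505)(0.8590)(0.1142) = 0.53131.
Central angle c = 2·arcsin(√a) = 1.63346 rad.
Distance = R·c = 3389.5 × 1.6335 ≈ 5537 km.

5537 km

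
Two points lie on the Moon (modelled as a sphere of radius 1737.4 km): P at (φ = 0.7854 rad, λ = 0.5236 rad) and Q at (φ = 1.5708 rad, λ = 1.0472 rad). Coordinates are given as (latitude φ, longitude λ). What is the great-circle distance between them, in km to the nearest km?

1365 km

In radians: φ₁ = 0.7854, φ₂ = 1.5708, Δλ = 30.000° = 0.5236 rad.
cos c = sin φ₁ sin φ₂ + cos φ₁ cos φ₂ cos Δλ = (0.7071)(1.0000) + (0.7071)(-0.0000)(0.8660) = 0.70711,
so c = arccos(0.70711) = 0.78540 rad.
Distance = R·c = 1737.4 × 0.7854 ≈ 1365 km.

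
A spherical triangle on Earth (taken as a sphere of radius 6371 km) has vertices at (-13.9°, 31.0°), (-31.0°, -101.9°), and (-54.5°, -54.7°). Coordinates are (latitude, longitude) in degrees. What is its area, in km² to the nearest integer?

Side lengths (central angles): a = 0.7113, b = 1.3307, c = 2.0294 rad; semiperimeter s = 2.0357.
By l'Huilier's theorem, tan(E/4) = √[tan(s/2) tan((s−a)/2) tan((s−b)/2) tan((s−c)/2)], giving spherical excess E = 0.1530 rad.
Area = E·R² = 0.1530 × (6371)² ≈ 6208528 km².

6208528 km²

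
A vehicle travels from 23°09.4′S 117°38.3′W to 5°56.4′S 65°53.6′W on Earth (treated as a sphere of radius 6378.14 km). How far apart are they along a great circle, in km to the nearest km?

In radians: φ₁ = -0.4042, φ₂ = -0.1037, Δλ = 51.745° = 0.9031 rad.
cos c = sin φ₁ sin φ₂ + cos φ₁ cos φ₂ cos Δλ = (-0.3932)(-0.1035) + (0.9194)(0.9946)(0.6192) = 0.60692,
so c = arccos(0.60692) = 0.91862 rad.
Distance = R·c = 6378.14 × 0.9186 ≈ 5859 km.

5859 km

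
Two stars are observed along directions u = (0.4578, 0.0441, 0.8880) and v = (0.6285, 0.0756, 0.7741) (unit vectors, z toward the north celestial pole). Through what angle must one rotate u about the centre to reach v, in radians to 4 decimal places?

0.2080 rad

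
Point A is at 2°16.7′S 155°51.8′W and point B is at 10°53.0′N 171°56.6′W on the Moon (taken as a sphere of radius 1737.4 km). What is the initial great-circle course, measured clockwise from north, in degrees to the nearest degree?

310°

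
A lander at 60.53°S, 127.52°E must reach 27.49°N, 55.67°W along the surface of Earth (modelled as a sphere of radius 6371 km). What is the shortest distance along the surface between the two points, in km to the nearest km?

16333 km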